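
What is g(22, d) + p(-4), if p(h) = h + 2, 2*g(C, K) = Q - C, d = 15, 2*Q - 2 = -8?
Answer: -29/2 ≈ -14.500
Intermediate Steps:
Q = -3 (Q = 1 + (1/2)*(-8) = 1 - 4 = -3)
g(C, K) = -3/2 - C/2 (g(C, K) = (-3 - C)/2 = -3/2 - C/2)
p(h) = 2 + h
g(22, d) + p(-4) = (-3/2 - 1/2*22) + (2 - 4) = (-3/2 - 11) - 2 = -25/2 - 2 = -29/2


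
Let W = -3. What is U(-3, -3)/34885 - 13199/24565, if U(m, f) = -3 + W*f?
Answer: -18411989/34278001 ≈ -0.53714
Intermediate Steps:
U(m, f) = -3 - 3*f
U(-3, -3)/34885 - 13199/24565 = (-3 - 3*(-3))/34885 - 13199/24565 = (-3 + 9)*(1/34885) - 13199*1/24565 = 6*(1/34885) - 13199/24565 = 6/34885 - 13199/24565 = -18411989/34278001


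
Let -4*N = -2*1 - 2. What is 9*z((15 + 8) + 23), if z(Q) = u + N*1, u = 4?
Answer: 45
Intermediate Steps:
N = 1 (N = -(-2*1 - 2)/4 = -(-2 - 2)/4 = -¼*(-4) = 1)
z(Q) = 5 (z(Q) = 4 + 1*1 = 4 + 1 = 5)
9*z((15 + 8) + 23) = 9*5 = 45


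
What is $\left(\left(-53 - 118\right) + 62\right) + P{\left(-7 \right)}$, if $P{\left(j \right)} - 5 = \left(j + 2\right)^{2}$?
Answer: $-79$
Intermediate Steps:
$P{\left(j \right)} = 5 + \left(2 + j\right)^{2}$ ($P{\left(j \right)} = 5 + \left(j + 2\right)^{2} = 5 + \left(2 + j\right)^{2}$)
$\left(\left(-53 - 118\right) + 62\right) + P{\left(-7 \right)} = \left(\left(-53 - 118\right) + 62\right) + \left(5 + \left(2 - 7\right)^{2}\right) = \left(-171 + 62\right) + \left(5 + \left(-5\right)^{2}\right) = -109 + \left(5 + 25\right) = -109 + 30 = -79$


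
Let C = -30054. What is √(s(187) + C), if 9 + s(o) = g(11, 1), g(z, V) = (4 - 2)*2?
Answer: I*√30059 ≈ 173.38*I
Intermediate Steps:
g(z, V) = 4 (g(z, V) = 2*2 = 4)
s(o) = -5 (s(o) = -9 + 4 = -5)
√(s(187) + C) = √(-5 - 30054) = √(-30059) = I*√30059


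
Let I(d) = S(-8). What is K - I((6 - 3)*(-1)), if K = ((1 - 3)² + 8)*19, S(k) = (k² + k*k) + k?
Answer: 108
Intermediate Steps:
S(k) = k + 2*k² (S(k) = (k² + k²) + k = 2*k² + k = k + 2*k²)
I(d) = 120 (I(d) = -8*(1 + 2*(-8)) = -8*(1 - 16) = -8*(-15) = 120)
K = 228 (K = ((-2)² + 8)*19 = (4 + 8)*19 = 12*19 = 228)
K - I((6 - 3)*(-1)) = 228 - 1*120 = 228 - 120 = 108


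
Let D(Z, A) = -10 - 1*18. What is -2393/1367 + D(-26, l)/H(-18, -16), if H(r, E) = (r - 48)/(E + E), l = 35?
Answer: -691385/45111 ≈ -15.326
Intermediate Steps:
D(Z, A) = -28 (D(Z, A) = -10 - 18 = -28)
H(r, E) = (-48 + r)/(2*E) (H(r, E) = (-48 + r)/((2*E)) = (-48 + r)*(1/(2*E)) = (-48 + r)/(2*E))
-2393/1367 + D(-26, l)/H(-18, -16) = -2393/1367 - 28*(-32/(-48 - 18)) = -2393*1/1367 - 28/((½)*(-1/16)*(-66)) = -2393/1367 - 28/33/16 = -2393/1367 - 28*16/33 = -2393/1367 - 448/33 = -691385/45111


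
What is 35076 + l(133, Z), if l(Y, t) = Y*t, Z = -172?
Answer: 12200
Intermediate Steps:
35076 + l(133, Z) = 35076 + 133*(-172) = 35076 - 22876 = 12200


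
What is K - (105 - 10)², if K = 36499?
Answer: 27474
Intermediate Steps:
K - (105 - 10)² = 36499 - (105 - 10)² = 36499 - 1*95² = 36499 - 1*9025 = 36499 - 9025 = 27474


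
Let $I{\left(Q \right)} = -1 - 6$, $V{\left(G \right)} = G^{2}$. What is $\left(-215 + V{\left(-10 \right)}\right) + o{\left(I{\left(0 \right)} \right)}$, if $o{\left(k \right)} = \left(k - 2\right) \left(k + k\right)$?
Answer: $11$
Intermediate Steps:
$I{\left(Q \right)} = -7$ ($I{\left(Q \right)} = -1 - 6 = -7$)
$o{\left(k \right)} = 2 k \left(-2 + k\right)$ ($o{\left(k \right)} = \left(-2 + k\right) 2 k = 2 k \left(-2 + k\right)$)
$\left(-215 + V{\left(-10 \right)}\right) + o{\left(I{\left(0 \right)} \right)} = \left(-215 + \left(-10\right)^{2}\right) + 2 \left(-7\right) \left(-2 - 7\right) = \left(-215 + 100\right) + 2 \left(-7\right) \left(-9\right) = -115 + 126 = 11$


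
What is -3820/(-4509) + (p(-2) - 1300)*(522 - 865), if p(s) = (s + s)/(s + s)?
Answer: 2009020333/4509 ≈ 4.4556e+5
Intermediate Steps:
p(s) = 1 (p(s) = (2*s)/((2*s)) = (2*s)*(1/(2*s)) = 1)
-3820/(-4509) + (p(-2) - 1300)*(522 - 865) = -3820/(-4509) + (1 - 1300)*(522 - 865) = -3820*(-1/4509) - 1299*(-343) = 3820/4509 + 445557 = 2009020333/4509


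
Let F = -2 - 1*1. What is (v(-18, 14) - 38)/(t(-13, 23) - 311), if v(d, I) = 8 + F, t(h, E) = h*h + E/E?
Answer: 11/47 ≈ 0.23404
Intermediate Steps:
t(h, E) = 1 + h**2 (t(h, E) = h**2 + 1 = 1 + h**2)
F = -3 (F = -2 - 1 = -3)
v(d, I) = 5 (v(d, I) = 8 - 3 = 5)
(v(-18, 14) - 38)/(t(-13, 23) - 311) = (5 - 38)/((1 + (-13)**2) - 311) = -33/((1 + 169) - 311) = -33/(170 - 311) = -33/(-141) = -33*(-1/141) = 11/47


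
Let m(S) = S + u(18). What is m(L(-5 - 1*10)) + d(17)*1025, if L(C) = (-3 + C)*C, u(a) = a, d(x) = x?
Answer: 17713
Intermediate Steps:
L(C) = C*(-3 + C)
m(S) = 18 + S (m(S) = S + 18 = 18 + S)
m(L(-5 - 1*10)) + d(17)*1025 = (18 + (-5 - 1*10)*(-3 + (-5 - 1*10))) + 17*1025 = (18 + (-5 - 10)*(-3 + (-5 - 10))) + 17425 = (18 - 15*(-3 - 15)) + 17425 = (18 - 15*(-18)) + 17425 = (18 + 270) + 17425 = 288 + 17425 = 17713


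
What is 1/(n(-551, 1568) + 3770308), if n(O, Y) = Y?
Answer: 1/3771876 ≈ 2.6512e-7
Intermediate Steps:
1/(n(-551, 1568) + 3770308) = 1/(1568 + 3770308) = 1/3771876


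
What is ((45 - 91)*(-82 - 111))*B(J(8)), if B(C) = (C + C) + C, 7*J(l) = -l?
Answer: -213072/7 ≈ -30439.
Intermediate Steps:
J(l) = -l/7 (J(l) = (-l)/7 = -l/7)
B(C) = 3*C (B(C) = 2*C + C = 3*C)
((45 - 91)*(-82 - 111))*B(J(8)) = ((45 - 91)*(-82 - 111))*(3*(-1/7*8)) = (-46*(-193))*(3*(-8/7)) = 8878*(-24/7) = -213072/7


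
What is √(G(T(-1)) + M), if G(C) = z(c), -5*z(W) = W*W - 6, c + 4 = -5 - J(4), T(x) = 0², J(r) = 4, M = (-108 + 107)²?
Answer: I*√790/5 ≈ 5.6214*I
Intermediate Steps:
M = 1 (M = (-1)² = 1)
T(x) = 0
c = -13 (c = -4 + (-5 - 1*4) = -4 + (-5 - 4) = -4 - 9 = -13)
z(W) = 6/5 - W²/5 (z(W) = -(W*W - 6)/5 = -(W² - 6)/5 = -(-6 + W²)/5 = 6/5 - W²/5)
G(C) = -163/5 (G(C) = 6/5 - ⅕*(-13)² = 6/5 - ⅕*169 = 6/5 - 169/5 = -163/5)
√(G(T(-1)) + M) = √(-163/5 + 1) = √(-158/5) = I*√790/5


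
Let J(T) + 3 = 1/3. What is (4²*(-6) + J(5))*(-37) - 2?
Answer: 10946/3 ≈ 3648.7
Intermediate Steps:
J(T) = -8/3 (J(T) = -3 + 1/3 = -3 + ⅓ = -8/3)
(4²*(-6) + J(5))*(-37) - 2 = (4²*(-6) - 8/3)*(-37) - 2 = (16*(-6) - 8/3)*(-37) - 2 = (-96 - 8/3)*(-37) - 2 = -296/3*(-37) - 2 = 10952/3 - 2 = 10946/3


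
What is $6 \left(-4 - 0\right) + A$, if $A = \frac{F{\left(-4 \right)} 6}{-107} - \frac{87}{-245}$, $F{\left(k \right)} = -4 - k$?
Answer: $- \frac{5793}{245} \approx -23.645$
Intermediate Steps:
$A = \frac{87}{245}$ ($A = \frac{\left(-4 - -4\right) 6}{-107} - \frac{87}{-245} = \left(-4 + 4\right) 6 \left(- \frac{1}{107}\right) - - \frac{87}{245} = 0 \cdot 6 \left(- \frac{1}{107}\right) + \frac{87}{245} = 0 \left(- \frac{1}{107}\right) + \frac{87}{245} = 0 + \frac{87}{245} = \frac{87}{245} \approx 0.3551$)
$6 \left(-4 - 0\right) + A = 6 \left(-4 - 0\right) + \frac{87}{245} = 6 \left(-4 + 0\right) + \frac{87}{245} = 6 \left(-4\right) + \frac{87}{245} = -24 + \frac{87}{245} = - \frac{5793}{245}$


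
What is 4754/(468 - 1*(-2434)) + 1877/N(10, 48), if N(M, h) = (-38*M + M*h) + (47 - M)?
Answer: 3049176/198787 ≈ 15.339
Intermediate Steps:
N(M, h) = 47 - 39*M + M*h
4754/(468 - 1*(-2434)) + 1877/N(10, 48) = 4754/(468 - 1*(-2434)) + 1877/(47 - 39*10 + 10*48) = 4754/(468 + 2434) + 1877/(47 - 390 + 480) = 4754/2902 + 1877/137 = 4754*(1/2902) + 1877*(1/137) = 2377/1451 + 1877/137 = 3049176/198787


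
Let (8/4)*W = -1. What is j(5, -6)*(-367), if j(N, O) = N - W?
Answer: -4037/2 ≈ -2018.5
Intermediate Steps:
W = -½ (W = (½)*(-1) = -½ ≈ -0.50000)
j(N, O) = ½ + N (j(N, O) = N - 1*(-½) = N + ½ = ½ + N)
j(5, -6)*(-367) = (½ + 5)*(-367) = (11/2)*(-367) = -4037/2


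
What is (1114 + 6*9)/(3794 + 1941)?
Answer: 1168/5735 ≈ 0.20366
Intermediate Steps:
(1114 + 6*9)/(3794 + 1941) = (1114 + 54)/5735 = 1168*(1/5735) = 1168/5735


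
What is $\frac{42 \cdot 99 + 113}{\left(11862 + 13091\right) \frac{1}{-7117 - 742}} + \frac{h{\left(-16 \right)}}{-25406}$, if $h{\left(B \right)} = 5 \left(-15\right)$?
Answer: $- \frac{852770563859}{633955918} \approx -1345.2$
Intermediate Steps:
$h{\left(B \right)} = -75$
$\frac{42 \cdot 99 + 113}{\left(11862 + 13091\right) \frac{1}{-7117 - 742}} + \frac{h{\left(-16 \right)}}{-25406} = \frac{42 \cdot 99 + 113}{\left(11862 + 13091\right) \frac{1}{-7117 - 742}} - \frac{75}{-25406} = \frac{4158 + 113}{24953 \frac{1}{-7859}} - - \frac{75}{25406} = \frac{4271}{24953 \left(- \frac{1}{7859}\right)} + \frac{75}{25406} = \frac{4271}{- \frac{24953}{7859}} + \frac{75}{25406} = 4271 \left(- \frac{7859}{24953}\right) + \frac{75}{25406} = - \frac{33565789}{24953} + \frac{75}{25406} = - \frac{852770563859}{633955918}$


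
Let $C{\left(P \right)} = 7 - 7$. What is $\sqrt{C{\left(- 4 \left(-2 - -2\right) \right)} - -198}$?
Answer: $3 \sqrt{22} \approx 14.071$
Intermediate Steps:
$C{\left(P \right)} = 0$ ($C{\left(P \right)} = 7 - 7 = 0$)
$\sqrt{C{\left(- 4 \left(-2 - -2\right) \right)} - -198} = \sqrt{0 - -198} = \sqrt{0 + 198} = \sqrt{198} = 3 \sqrt{22}$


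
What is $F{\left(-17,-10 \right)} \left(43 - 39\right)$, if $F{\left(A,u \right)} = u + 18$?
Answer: $32$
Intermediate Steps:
$F{\left(A,u \right)} = 18 + u$
$F{\left(-17,-10 \right)} \left(43 - 39\right) = \left(18 - 10\right) \left(43 - 39\right) = 8 \cdot 4 = 32$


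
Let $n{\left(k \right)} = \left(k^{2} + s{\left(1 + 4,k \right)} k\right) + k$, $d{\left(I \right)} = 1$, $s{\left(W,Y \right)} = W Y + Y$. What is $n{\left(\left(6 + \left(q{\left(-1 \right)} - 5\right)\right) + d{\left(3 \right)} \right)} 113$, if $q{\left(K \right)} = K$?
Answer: $904$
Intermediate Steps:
$s{\left(W,Y \right)} = Y + W Y$
$n{\left(k \right)} = k + 7 k^{2}$ ($n{\left(k \right)} = \left(k^{2} + k \left(1 + \left(1 + 4\right)\right) k\right) + k = \left(k^{2} + k \left(1 + 5\right) k\right) + k = \left(k^{2} + k 6 k\right) + k = \left(k^{2} + 6 k k\right) + k = \left(k^{2} + 6 k^{2}\right) + k = 7 k^{2} + k = k + 7 k^{2}$)
$n{\left(\left(6 + \left(q{\left(-1 \right)} - 5\right)\right) + d{\left(3 \right)} \right)} 113 = \left(\left(6 - 6\right) + 1\right) \left(1 + 7 \left(\left(6 - 6\right) + 1\right)\right) 113 = \left(0 + 1\right) \left(1 + 7 \left(0 + 1\right)\right) 113 = 1 \left(1 + 7 \cdot 1\right) 113 = 1 \left(1 + 7\right) 113 = 1 \cdot 8 \cdot 113 = 8 \cdot 113 = 904$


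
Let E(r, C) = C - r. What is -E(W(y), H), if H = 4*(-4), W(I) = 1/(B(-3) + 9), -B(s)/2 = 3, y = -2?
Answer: 49/3 ≈ 16.333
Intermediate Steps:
B(s) = -6 (B(s) = -2*3 = -6)
W(I) = ⅓ (W(I) = 1/(-6 + 9) = 1/3 = ⅓)
H = -16
-E(W(y), H) = -(-16 - 1*⅓) = -(-16 - ⅓) = -1*(-49/3) = 49/3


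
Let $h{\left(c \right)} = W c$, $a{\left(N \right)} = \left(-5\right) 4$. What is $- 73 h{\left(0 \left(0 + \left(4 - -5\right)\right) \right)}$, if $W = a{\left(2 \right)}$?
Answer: $0$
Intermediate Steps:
$a{\left(N \right)} = -20$
$W = -20$
$h{\left(c \right)} = - 20 c$
$- 73 h{\left(0 \left(0 + \left(4 - -5\right)\right) \right)} = - 73 \left(- 20 \cdot 0 \left(0 + \left(4 - -5\right)\right)\right) = - 73 \left(- 20 \cdot 0 \left(0 + \left(4 + 5\right)\right)\right) = - 73 \left(- 20 \cdot 0 \left(0 + 9\right)\right) = - 73 \left(- 20 \cdot 0 \cdot 9\right) = - 73 \left(\left(-20\right) 0\right) = \left(-73\right) 0 = 0$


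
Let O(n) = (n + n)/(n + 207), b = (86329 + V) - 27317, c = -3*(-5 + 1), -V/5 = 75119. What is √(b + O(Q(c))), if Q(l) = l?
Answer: 3*I*√187452247/73 ≈ 562.66*I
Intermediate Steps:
V = -375595 (V = -5*75119 = -375595)
c = 12 (c = -3*(-4) = 12)
b = -316583 (b = (86329 - 375595) - 27317 = -289266 - 27317 = -316583)
O(n) = 2*n/(207 + n) (O(n) = (2*n)/(207 + n) = 2*n/(207 + n))
√(b + O(Q(c))) = √(-316583 + 2*12/(207 + 12)) = √(-316583 + 2*12/219) = √(-316583 + 2*12*(1/219)) = √(-316583 + 8/73) = √(-23110551/73) = 3*I*√187452247/73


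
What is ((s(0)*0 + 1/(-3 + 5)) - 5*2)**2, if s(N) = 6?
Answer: 361/4 ≈ 90.250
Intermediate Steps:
((s(0)*0 + 1/(-3 + 5)) - 5*2)**2 = ((6*0 + 1/(-3 + 5)) - 5*2)**2 = ((0 + 1/2) - 10)**2 = (1/2 - 10)**2 = (-19/2)**2 = 361/4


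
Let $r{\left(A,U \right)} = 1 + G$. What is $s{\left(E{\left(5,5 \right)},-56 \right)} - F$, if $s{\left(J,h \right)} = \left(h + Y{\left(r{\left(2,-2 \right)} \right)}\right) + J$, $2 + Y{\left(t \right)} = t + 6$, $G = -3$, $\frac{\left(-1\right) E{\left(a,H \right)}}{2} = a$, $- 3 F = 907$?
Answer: $\frac{715}{3} \approx 238.33$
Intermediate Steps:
$F = - \frac{907}{3}$ ($F = \left(- \frac{1}{3}\right) 907 = - \frac{907}{3} \approx -302.33$)
$E{\left(a,H \right)} = - 2 a$
$r{\left(A,U \right)} = -2$ ($r{\left(A,U \right)} = 1 - 3 = -2$)
$Y{\left(t \right)} = 4 + t$ ($Y{\left(t \right)} = -2 + \left(t + 6\right) = -2 + \left(6 + t\right) = 4 + t$)
$s{\left(J,h \right)} = 2 + J + h$ ($s{\left(J,h \right)} = \left(h + \left(4 - 2\right)\right) + J = \left(h + 2\right) + J = \left(2 + h\right) + J = 2 + J + h$)
$s{\left(E{\left(5,5 \right)},-56 \right)} - F = \left(2 - 10 - 56\right) - - \frac{907}{3} = \left(2 - 10 - 56\right) + \frac{907}{3} = -64 + \frac{907}{3} = \frac{715}{3}$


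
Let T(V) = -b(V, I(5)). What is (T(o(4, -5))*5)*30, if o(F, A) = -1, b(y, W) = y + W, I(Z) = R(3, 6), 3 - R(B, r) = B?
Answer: 150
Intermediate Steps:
R(B, r) = 3 - B
I(Z) = 0 (I(Z) = 3 - 1*3 = 3 - 3 = 0)
b(y, W) = W + y
T(V) = -V (T(V) = -(0 + V) = -V)
(T(o(4, -5))*5)*30 = (-1*(-1)*5)*30 = (1*5)*30 = 5*30 = 150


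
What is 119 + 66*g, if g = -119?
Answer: -7735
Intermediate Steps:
119 + 66*g = 119 + 66*(-119) = 119 - 7854 = -7735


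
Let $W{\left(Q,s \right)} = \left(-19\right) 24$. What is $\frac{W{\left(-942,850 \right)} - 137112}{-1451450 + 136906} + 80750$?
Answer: $\frac{6634347848}{82159} \approx 80750.0$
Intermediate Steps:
$W{\left(Q,s \right)} = -456$
$\frac{W{\left(-942,850 \right)} - 137112}{-1451450 + 136906} + 80750 = \frac{-456 - 137112}{-1451450 + 136906} + 80750 = - \frac{137568}{-1314544} + 80750 = \left(-137568\right) \left(- \frac{1}{1314544}\right) + 80750 = \frac{8598}{82159} + 80750 = \frac{6634347848}{82159}$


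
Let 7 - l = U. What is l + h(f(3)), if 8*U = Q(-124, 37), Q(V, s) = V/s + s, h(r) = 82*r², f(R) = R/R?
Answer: 25099/296 ≈ 84.794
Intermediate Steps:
f(R) = 1
Q(V, s) = s + V/s
U = 1245/296 (U = (37 - 124/37)/8 = (⅛)*(1245/37) = 1245/296 ≈ 4.2061)
l = 827/296 (l = 7 - 1*1245/296 = 7 - 1245/296 = 827/296 ≈ 2.7939)
l + h(f(3)) = 827/296 + 82*1² = 827/296 + 82*1 = 827/296 + 82 = 25099/296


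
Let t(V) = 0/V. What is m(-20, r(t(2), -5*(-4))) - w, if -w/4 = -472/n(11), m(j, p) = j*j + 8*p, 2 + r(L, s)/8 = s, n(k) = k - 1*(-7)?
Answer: 13024/9 ≈ 1447.1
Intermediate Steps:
t(V) = 0
n(k) = 7 + k (n(k) = k + 7 = 7 + k)
r(L, s) = -16 + 8*s
m(j, p) = j**2 + 8*p
w = 944/9 (w = -(-1888)/(7 + 11) = -(-1888)/18 = -4*(-236/9) = 944/9 ≈ 104.89)
m(-20, r(t(2), -5*(-4))) - w = ((-20)**2 + 8*(-16 + 8*(-5*(-4)))) - 1*944/9 = (400 + 8*(-16 + 8*20)) - 944/9 = (400 + 8*(-16 + 160)) - 944/9 = (400 + 8*144) - 944/9 = (400 + 1152) - 944/9 = 1552 - 944/9 = 13024/9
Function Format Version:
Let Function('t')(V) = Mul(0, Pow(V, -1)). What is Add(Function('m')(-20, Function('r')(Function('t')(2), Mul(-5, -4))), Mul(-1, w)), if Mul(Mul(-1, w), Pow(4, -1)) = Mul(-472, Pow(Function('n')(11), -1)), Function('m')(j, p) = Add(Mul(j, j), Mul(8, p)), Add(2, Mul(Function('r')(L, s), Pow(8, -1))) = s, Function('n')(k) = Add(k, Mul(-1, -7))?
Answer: Rational(13024, 9) ≈ 1447.1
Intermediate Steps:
Function('t')(V) = 0
Function('n')(k) = Add(7, k) (Function('n')(k) = Add(k, 7) = Add(7, k))
Function('r')(L, s) = Add(-16, Mul(8, s))
Function('m')(j, p) = Add(Pow(j, 2), Mul(8, p))
w = Rational(944, 9) (w = Mul(-4, Mul(-472, Pow(Add(7, 11), -1))) = Mul(-4, Mul(-472, Pow(18, -1))) = Mul(-4, Mul(-472, Rational(1, 18))) = Mul(-4, Rational(-236, 9)) = Rational(944, 9) ≈ 104.89)
Add(Function('m')(-20, Function('r')(Function('t')(2), Mul(-5, -4))), Mul(-1, w)) = Add(Add(Pow(-20, 2), Mul(8, Add(-16, Mul(8, Mul(-5, -4))))), Mul(-1, Rational(944, 9))) = Add(Add(400, Mul(8, Add(-16, Mul(8, 20)))), Rational(-944, 9)) = Add(Add(400, Mul(8, Add(-16, 160))), Rational(-944, 9)) = Add(Add(400, Mul(8, 144)), Rational(-944, 9)) = Add(Add(400, 1152), Rational(-944, 9)) = Add(1552, Rational(-944, 9)) = Rational(13024, 9)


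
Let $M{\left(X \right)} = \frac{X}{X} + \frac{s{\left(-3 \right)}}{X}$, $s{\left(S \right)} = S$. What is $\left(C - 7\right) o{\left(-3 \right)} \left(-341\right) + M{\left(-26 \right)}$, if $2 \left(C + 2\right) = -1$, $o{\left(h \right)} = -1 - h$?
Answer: $\frac{168483}{26} \approx 6480.1$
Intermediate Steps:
$C = - \frac{5}{2}$ ($C = -2 + \frac{1}{2} \left(-1\right) = -2 - \frac{1}{2} = - \frac{5}{2} \approx -2.5$)
$M{\left(X \right)} = 1 - \frac{3}{X}$ ($M{\left(X \right)} = \frac{X}{X} - \frac{3}{X} = 1 - \frac{3}{X}$)
$\left(C - 7\right) o{\left(-3 \right)} \left(-341\right) + M{\left(-26 \right)} = \left(- \frac{5}{2} - 7\right) \left(-1 - -3\right) \left(-341\right) + \frac{-3 - 26}{-26} = - \frac{19 \left(-1 + 3\right)}{2} \left(-341\right) - - \frac{29}{26} = \left(- \frac{19}{2}\right) 2 \left(-341\right) + \frac{29}{26} = \left(-19\right) \left(-341\right) + \frac{29}{26} = 6479 + \frac{29}{26} = \frac{168483}{26}$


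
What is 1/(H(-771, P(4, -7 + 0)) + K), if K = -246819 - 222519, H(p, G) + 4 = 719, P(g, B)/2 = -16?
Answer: -1/468623 ≈ -2.1339e-6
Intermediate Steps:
P(g, B) = -32 (P(g, B) = 2*(-16) = -32)
H(p, G) = 715 (H(p, G) = -4 + 719 = 715)
K = -469338
1/(H(-771, P(4, -7 + 0)) + K) = 1/(715 - 469338) = 1/(-468623) = -1/468623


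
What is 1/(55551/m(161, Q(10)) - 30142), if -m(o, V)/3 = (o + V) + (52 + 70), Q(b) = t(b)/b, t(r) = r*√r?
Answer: -2418981529/73071237580569 - 18517*√10/73071237580569 ≈ -3.3105e-5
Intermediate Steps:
t(r) = r^(3/2)
Q(b) = √b (Q(b) = b^(3/2)/b = √b)
m(o, V) = -366 - 3*V - 3*o (m(o, V) = -3*((o + V) + (52 + 70)) = -3*((V + o) + 122) = -3*(122 + V + o) = -366 - 3*V - 3*o)
1/(55551/m(161, Q(10)) - 30142) = 1/(55551/(-366 - 3*√10 - 3*161) - 30142) = 1/(55551/(-366 - 3*√10 - 483) - 30142) = 1/(55551/(-849 - 3*√10) - 30142) = 1/(-30142 + 55551/(-849 - 3*√10))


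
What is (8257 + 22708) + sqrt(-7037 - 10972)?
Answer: 30965 + 3*I*sqrt(2001) ≈ 30965.0 + 134.2*I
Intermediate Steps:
(8257 + 22708) + sqrt(-7037 - 10972) = 30965 + sqrt(-18009) = 30965 + 3*I*sqrt(2001)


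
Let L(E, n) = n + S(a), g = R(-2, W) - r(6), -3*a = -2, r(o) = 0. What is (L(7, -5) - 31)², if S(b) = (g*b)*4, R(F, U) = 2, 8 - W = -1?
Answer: 8464/9 ≈ 940.44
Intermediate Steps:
W = 9 (W = 8 - 1*(-1) = 8 + 1 = 9)
a = ⅔ (a = -⅓*(-2) = ⅔ ≈ 0.66667)
g = 2 (g = 2 - 1*0 = 2 + 0 = 2)
S(b) = 8*b (S(b) = (2*b)*4 = 8*b)
L(E, n) = 16/3 + n (L(E, n) = n + 8*(⅔) = n + 16/3 = 16/3 + n)
(L(7, -5) - 31)² = ((16/3 - 5) - 31)² = (⅓ - 31)² = (-92/3)² = 8464/9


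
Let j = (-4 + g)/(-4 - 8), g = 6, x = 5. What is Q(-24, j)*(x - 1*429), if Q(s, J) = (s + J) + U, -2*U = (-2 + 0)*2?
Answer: 28196/3 ≈ 9398.7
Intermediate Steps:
U = 2 (U = -(-2 + 0)*2/2 = -(-1)*2 = -1/2*(-4) = 2)
j = -1/6 (j = (-4 + 6)/(-4 - 8) = 2/(-12) = 2*(-1/12) = -1/6 ≈ -0.16667)
Q(s, J) = 2 + J + s (Q(s, J) = (s + J) + 2 = (J + s) + 2 = 2 + J + s)
Q(-24, j)*(x - 1*429) = (2 - 1/6 - 24)*(5 - 1*429) = -133*(5 - 429)/6 = -133/6*(-424) = 28196/3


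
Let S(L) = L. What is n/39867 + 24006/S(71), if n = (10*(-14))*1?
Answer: 957037262/2830557 ≈ 338.11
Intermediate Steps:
n = -140 (n = -140*1 = -140)
n/39867 + 24006/S(71) = -140/39867 + 24006/71 = 957037262/2830557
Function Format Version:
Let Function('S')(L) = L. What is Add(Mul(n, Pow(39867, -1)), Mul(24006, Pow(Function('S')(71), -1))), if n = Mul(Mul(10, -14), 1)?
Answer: Rational(957037262, 2830557) ≈ 338.11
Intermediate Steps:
n = -140 (n = Mul(-140, 1) = -140)
Add(Mul(n, Pow(39867, -1)), Mul(24006, Pow(Function('S')(71), -1))) = Add(Mul(-140, Pow(39867, -1)), Mul(24006, Pow(71, -1))) = Add(Mul(-140, Rational(1, 39867)), Mul(24006, Rational(1, 71))) = Add(Rational(-140, 39867), Rational(24006, 71)) = Rational(957037262, 2830557)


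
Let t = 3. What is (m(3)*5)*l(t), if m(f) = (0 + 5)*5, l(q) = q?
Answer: 375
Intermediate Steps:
m(f) = 25 (m(f) = 5*5 = 25)
(m(3)*5)*l(t) = (25*5)*3 = 125*3 = 375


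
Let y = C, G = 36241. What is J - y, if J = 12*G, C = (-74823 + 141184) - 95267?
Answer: 463798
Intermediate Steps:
C = -28906 (C = 66361 - 95267 = -28906)
J = 434892 (J = 12*36241 = 434892)
y = -28906
J - y = 434892 - 1*(-28906) = 434892 + 28906 = 463798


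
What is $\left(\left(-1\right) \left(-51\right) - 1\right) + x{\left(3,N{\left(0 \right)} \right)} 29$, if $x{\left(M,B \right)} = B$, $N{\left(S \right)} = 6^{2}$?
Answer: $1094$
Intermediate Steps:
$N{\left(S \right)} = 36$
$\left(\left(-1\right) \left(-51\right) - 1\right) + x{\left(3,N{\left(0 \right)} \right)} 29 = \left(\left(-1\right) \left(-51\right) - 1\right) + 36 \cdot 29 = \left(51 - 1\right) + 1044 = 50 + 1044 = 1094$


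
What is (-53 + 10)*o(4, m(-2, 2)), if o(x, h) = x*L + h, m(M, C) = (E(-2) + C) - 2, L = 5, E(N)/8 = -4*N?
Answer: -3612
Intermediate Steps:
E(N) = -32*N (E(N) = 8*(-4*N) = -32*N)
m(M, C) = 62 + C (m(M, C) = (-32*(-2) + C) - 2 = (64 + C) - 2 = 62 + C)
o(x, h) = h + 5*x (o(x, h) = x*5 + h = 5*x + h = h + 5*x)
(-53 + 10)*o(4, m(-2, 2)) = (-53 + 10)*((62 + 2) + 5*4) = -43*(64 + 20) = -43*84 = -3612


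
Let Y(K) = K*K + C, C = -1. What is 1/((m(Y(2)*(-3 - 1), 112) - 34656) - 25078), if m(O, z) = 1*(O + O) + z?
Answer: -1/59646 ≈ -1.6766e-5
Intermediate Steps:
Y(K) = -1 + K**2 (Y(K) = K*K - 1 = K**2 - 1 = -1 + K**2)
m(O, z) = z + 2*O (m(O, z) = 1*(2*O) + z = 2*O + z = z + 2*O)
1/((m(Y(2)*(-3 - 1), 112) - 34656) - 25078) = 1/(((112 + 2*((-1 + 2**2)*(-3 - 1))) - 34656) - 25078) = 1/(((112 + 2*((-1 + 4)*(-4))) - 34656) - 25078) = 1/(((112 + 2*(3*(-4))) - 34656) - 25078) = 1/(((112 + 2*(-12)) - 34656) - 25078) = 1/(((112 - 24) - 34656) - 25078) = 1/((88 - 34656) - 25078) = 1/(-34568 - 25078) = 1/(-59646) = -1/59646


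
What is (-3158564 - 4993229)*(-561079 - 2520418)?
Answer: 25119725674121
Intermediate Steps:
(-3158564 - 4993229)*(-561079 - 2520418) = -8151793*(-3081497) = 25119725674121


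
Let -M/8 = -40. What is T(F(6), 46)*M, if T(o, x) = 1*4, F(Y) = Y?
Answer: 1280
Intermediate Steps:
M = 320 (M = -8*(-40) = 320)
T(o, x) = 4
T(F(6), 46)*M = 4*320 = 1280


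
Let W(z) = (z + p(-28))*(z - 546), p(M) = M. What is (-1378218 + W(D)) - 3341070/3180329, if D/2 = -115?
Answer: -3746462706360/3180329 ≈ -1.1780e+6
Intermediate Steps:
D = -230 (D = 2*(-115) = -230)
W(z) = (-546 + z)*(-28 + z) (W(z) = (z - 28)*(z - 546) = (-28 + z)*(-546 + z) = (-546 + z)*(-28 + z))
(-1378218 + W(D)) - 3341070/3180329 = (-1378218 + (15288 + (-230)**2 - 574*(-230))) - 3341070/3180329 = (-1378218 + (15288 + 52900 + 132020)) - 3341070*1/3180329 = (-1378218 + 200208) - 3341070/3180329 = -1178010 - 3341070/3180329 = -3746462706360/3180329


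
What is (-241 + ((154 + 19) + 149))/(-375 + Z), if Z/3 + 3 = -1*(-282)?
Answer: 27/154 ≈ 0.17532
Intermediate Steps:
Z = 837 (Z = -9 + 3*(-1*(-282)) = -9 + 3*282 = -9 + 846 = 837)
(-241 + ((154 + 19) + 149))/(-375 + Z) = (-241 + ((154 + 19) + 149))/(-375 + 837) = (-241 + (173 + 149))/462 = (-241 + 322)*(1/462) = 81*(1/462) = 27/154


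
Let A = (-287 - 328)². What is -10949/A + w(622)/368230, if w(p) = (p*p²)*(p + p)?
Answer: 11322484909024093/13927379175 ≈ 8.1297e+5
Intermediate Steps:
w(p) = 2*p⁴ (w(p) = p³*(2*p) = 2*p⁴)
A = 378225 (A = (-615)² = 378225)
-10949/A + w(622)/368230 = -10949/378225 + (2*622⁴)/368230 = -10949*1/378225 + (2*149679229456)*(1/368230) = -10949/378225 + 299358458912*(1/368230) = -10949/378225 + 149679229456/184115 = 11322484909024093/13927379175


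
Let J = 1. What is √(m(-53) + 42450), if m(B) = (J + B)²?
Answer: √45154 ≈ 212.49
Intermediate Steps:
m(B) = (1 + B)²
√(m(-53) + 42450) = √((1 - 53)² + 42450) = √((-52)² + 42450) = √(2704 + 42450) = √45154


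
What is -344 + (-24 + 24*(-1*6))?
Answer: -512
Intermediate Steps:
-344 + (-24 + 24*(-1*6)) = -344 + (-24 + 24*(-6)) = -344 + (-24 - 144) = -344 - 168 = -512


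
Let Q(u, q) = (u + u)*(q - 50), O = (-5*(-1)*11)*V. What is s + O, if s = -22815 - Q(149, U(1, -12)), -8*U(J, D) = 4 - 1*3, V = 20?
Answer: -27111/4 ≈ -6777.8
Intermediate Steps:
U(J, D) = -1/8 (U(J, D) = -(4 - 1*3)/8 = -(4 - 3)/8 = -1/8*1 = -1/8)
O = 1100 (O = (-5*(-1)*11)*20 = (5*11)*20 = 55*20 = 1100)
Q(u, q) = 2*u*(-50 + q) (Q(u, q) = (2*u)*(-50 + q) = 2*u*(-50 + q))
s = -31511/4 (s = -22815 - 2*149*(-50 - 1/8) = -22815 - 2*149*(-401)/8 = -22815 - 1*(-59749/4) = -22815 + 59749/4 = -31511/4 ≈ -7877.8)
s + O = -31511/4 + 1100 = -27111/4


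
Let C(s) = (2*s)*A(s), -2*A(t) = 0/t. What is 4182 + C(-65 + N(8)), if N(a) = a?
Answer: 4182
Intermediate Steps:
A(t) = 0 (A(t) = -0/t = -½*0 = 0)
C(s) = 0 (C(s) = (2*s)*0 = 0)
4182 + C(-65 + N(8)) = 4182 + 0 = 4182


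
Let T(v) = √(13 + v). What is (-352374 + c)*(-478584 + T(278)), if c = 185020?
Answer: 80092946736 - 167354*√291 ≈ 8.0090e+10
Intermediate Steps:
(-352374 + c)*(-478584 + T(278)) = (-352374 + 185020)*(-478584 + √(13 + 278)) = -167354*(-478584 + √291) = 80092946736 - 167354*√291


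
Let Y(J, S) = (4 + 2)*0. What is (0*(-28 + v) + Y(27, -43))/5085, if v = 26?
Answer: 0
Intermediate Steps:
Y(J, S) = 0 (Y(J, S) = 6*0 = 0)
(0*(-28 + v) + Y(27, -43))/5085 = (0*(-28 + 26) + 0)/5085 = (0*(-2) + 0)*(1/5085) = (0 + 0)*(1/5085) = 0*(1/5085) = 0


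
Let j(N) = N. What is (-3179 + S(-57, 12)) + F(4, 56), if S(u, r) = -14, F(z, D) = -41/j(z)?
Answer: -12813/4 ≈ -3203.3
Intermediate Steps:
F(z, D) = -41/z
(-3179 + S(-57, 12)) + F(4, 56) = (-3179 - 14) - 41/4 = -3193 - 41*1/4 = -3193 - 41/4 = -12813/4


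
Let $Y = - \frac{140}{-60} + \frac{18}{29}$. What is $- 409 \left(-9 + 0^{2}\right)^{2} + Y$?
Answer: $- \frac{2881966}{87} \approx -33126.0$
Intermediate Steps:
$Y = \frac{257}{87}$ ($Y = \left(-140\right) \left(- \frac{1}{60}\right) + 18 \cdot \frac{1}{29} = \frac{7}{3} + \frac{18}{29} = \frac{257}{87} \approx 2.954$)
$- 409 \left(-9 + 0^{2}\right)^{2} + Y = - 409 \left(-9 + 0^{2}\right)^{2} + \frac{257}{87} = - 409 \left(-9 + 0\right)^{2} + \frac{257}{87} = - 409 \left(-9\right)^{2} + \frac{257}{87} = \left(-409\right) 81 + \frac{257}{87} = -33129 + \frac{257}{87} = - \frac{2881966}{87}$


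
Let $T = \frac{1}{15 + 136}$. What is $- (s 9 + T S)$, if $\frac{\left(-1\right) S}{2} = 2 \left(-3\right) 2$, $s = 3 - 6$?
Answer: $\frac{4053}{151} \approx 26.841$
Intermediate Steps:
$T = \frac{1}{151} \approx 0.0066225$
$s = -3$ ($s = 3 - 6 = -3$)
$S = 24$ ($S = - 2 \cdot 2 \left(-3\right) 2 = - 2 \left(\left(-6\right) 2\right) = \left(-2\right) \left(-12\right) = 24$)
$- (s 9 + T S) = - (\left(-3\right) 9 + \frac{1}{151} \cdot 24) = - (-27 + \frac{24}{151}) = \left(-1\right) \left(- \frac{4053}{151}\right) = \frac{4053}{151}$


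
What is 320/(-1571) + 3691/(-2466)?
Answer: -6587681/3874086 ≈ -1.7004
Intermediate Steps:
320/(-1571) + 3691/(-2466) = 320*(-1/1571) + 3691*(-1/2466) = -320/1571 - 3691/2466 = -6587681/3874086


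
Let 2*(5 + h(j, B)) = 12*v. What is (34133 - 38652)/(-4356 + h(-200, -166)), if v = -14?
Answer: 4519/4445 ≈ 1.0166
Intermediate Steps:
h(j, B) = -89 (h(j, B) = -5 + (12*(-14))/2 = -5 + (½)*(-168) = -5 - 84 = -89)
(34133 - 38652)/(-4356 + h(-200, -166)) = (34133 - 38652)/(-4356 - 89) = -4519/(-4445) = -4519*(-1/4445) = 4519/4445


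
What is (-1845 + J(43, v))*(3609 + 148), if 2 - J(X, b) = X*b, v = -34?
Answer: -1431417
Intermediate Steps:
J(X, b) = 2 - X*b
(-1845 + J(43, v))*(3609 + 148) = (-1845 + (2 - 1*43*(-34)))*(3609 + 148) = (-1845 + (2 + 1462))*3757 = (-1845 + 1464)*3757 = -381*3757 = -1431417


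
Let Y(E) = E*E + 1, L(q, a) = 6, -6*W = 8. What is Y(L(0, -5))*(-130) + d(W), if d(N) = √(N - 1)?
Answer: -4810 + I*√21/3 ≈ -4810.0 + 1.5275*I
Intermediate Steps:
W = -4/3 (W = -⅙*8 = -4/3 ≈ -1.3333)
d(N) = √(-1 + N)
Y(E) = 1 + E² (Y(E) = E² + 1 = 1 + E²)
Y(L(0, -5))*(-130) + d(W) = (1 + 6²)*(-130) + √(-1 - 4/3) = (1 + 36)*(-130) + √(-7/3) = 37*(-130) + I*√21/3 = -4810 + I*√21/3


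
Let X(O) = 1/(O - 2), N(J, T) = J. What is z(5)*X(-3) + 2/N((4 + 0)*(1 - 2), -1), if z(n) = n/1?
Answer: -3/2 ≈ -1.5000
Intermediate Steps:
z(n) = n (z(n) = n*1 = n)
X(O) = 1/(-2 + O)
z(5)*X(-3) + 2/N((4 + 0)*(1 - 2), -1) = 5/(-2 - 3) + 2/(((4 + 0)*(1 - 2))) = 5/(-5) + 2/((4*(-1))) = 5*(-⅕) + 2/(-4) = -1 + 2*(-¼) = -1 - ½ = -3/2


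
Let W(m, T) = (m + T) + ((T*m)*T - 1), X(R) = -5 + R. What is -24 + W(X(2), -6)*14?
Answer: -1676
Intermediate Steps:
W(m, T) = -1 + T + m + m*T**2 (W(m, T) = (T + m) + (m*T**2 - 1) = (T + m) + (-1 + m*T**2) = -1 + T + m + m*T**2)
-24 + W(X(2), -6)*14 = -24 + (-1 - 6 + (-5 + 2) + (-5 + 2)*(-6)**2)*14 = -24 + (-1 - 6 - 3 - 3*36)*14 = -24 + (-1 - 6 - 3 - 108)*14 = -24 - 118*14 = -24 - 1652 = -1676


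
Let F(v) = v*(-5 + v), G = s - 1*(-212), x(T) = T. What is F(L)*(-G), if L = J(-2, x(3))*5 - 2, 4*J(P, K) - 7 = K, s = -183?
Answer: -6699/4 ≈ -1674.8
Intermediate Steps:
J(P, K) = 7/4 + K/4
L = 21/2 (L = (7/4 + (¼)*3)*5 - 2 = (7/4 + ¾)*5 - 2 = (5/2)*5 - 2 = 25/2 - 2 = 21/2 ≈ 10.500)
G = 29 (G = -183 - 1*(-212) = -183 + 212 = 29)
F(L)*(-G) = (21*(-5 + 21/2)/2)*(-1*29) = ((21/2)*(11/2))*(-29) = (231/4)*(-29) = -6699/4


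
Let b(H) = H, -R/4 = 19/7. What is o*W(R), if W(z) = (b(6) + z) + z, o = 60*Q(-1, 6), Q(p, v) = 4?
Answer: -26400/7 ≈ -3771.4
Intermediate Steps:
R = -76/7 ≈ -10.857
o = 240 (o = 60*4 = 240)
W(z) = 6 + 2*z (W(z) = (6 + z) + z = 6 + 2*z)
o*W(R) = 240*(6 + 2*(-76/7)) = 240*(6 - 152/7) = 240*(-110/7) = -26400/7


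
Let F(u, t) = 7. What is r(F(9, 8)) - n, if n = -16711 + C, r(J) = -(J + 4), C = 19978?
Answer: -3278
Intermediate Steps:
r(J) = -4 - J (r(J) = -(4 + J) = -4 - J)
n = 3267 (n = -16711 + 19978 = 3267)
r(F(9, 8)) - n = (-4 - 1*7) - 1*3267 = (-4 - 7) - 3267 = -11 - 3267 = -3278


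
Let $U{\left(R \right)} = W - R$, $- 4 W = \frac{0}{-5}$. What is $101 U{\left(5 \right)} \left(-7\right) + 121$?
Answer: $3656$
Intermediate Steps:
$W = 0$ ($W = - \frac{0 \frac{1}{-5}}{4} = - \frac{0 \left(- \frac{1}{5}\right)}{4} = \left(- \frac{1}{4}\right) 0 = 0$)
$U{\left(R \right)} = - R$ ($U{\left(R \right)} = 0 - R = - R$)
$101 U{\left(5 \right)} \left(-7\right) + 121 = 101 \left(-1\right) 5 \left(-7\right) + 121 = 101 \left(\left(-5\right) \left(-7\right)\right) + 121 = 101 \cdot 35 + 121 = 3535 + 121 = 3656$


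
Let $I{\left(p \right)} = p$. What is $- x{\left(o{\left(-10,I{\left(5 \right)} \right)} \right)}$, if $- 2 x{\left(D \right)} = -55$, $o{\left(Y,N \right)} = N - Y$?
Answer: $- \frac{55}{2} \approx -27.5$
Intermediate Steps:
$x{\left(D \right)} = \frac{55}{2}$ ($x{\left(D \right)} = \left(- \frac{1}{2}\right) \left(-55\right) = \frac{55}{2}$)
$- x{\left(o{\left(-10,I{\left(5 \right)} \right)} \right)} = \left(-1\right) \frac{55}{2} = - \frac{55}{2}$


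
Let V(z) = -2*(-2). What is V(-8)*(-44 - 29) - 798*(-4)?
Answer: 2900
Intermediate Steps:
V(z) = 4
V(-8)*(-44 - 29) - 798*(-4) = 4*(-44 - 29) - 798*(-4) = 4*(-73) - 1*(-3192) = -292 + 3192 = 2900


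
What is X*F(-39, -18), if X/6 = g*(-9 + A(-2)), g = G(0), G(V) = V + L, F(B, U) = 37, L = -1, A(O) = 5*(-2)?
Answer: 4218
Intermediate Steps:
A(O) = -10
G(V) = -1 + V (G(V) = V - 1 = -1 + V)
g = -1 (g = -1 + 0 = -1)
X = 114 (X = 6*(-(-9 - 10)) = 6*(-1*(-19)) = 6*19 = 114)
X*F(-39, -18) = 114*37 = 4218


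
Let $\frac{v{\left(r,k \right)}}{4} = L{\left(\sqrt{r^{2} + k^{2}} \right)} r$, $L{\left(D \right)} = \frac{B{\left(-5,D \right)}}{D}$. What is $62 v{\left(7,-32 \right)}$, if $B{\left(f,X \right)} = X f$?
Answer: $-8680$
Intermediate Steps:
$L{\left(D \right)} = -5$ ($L{\left(D \right)} = \frac{D \left(-5\right)}{D} = \frac{\left(-5\right) D}{D} = -5$)
$v{\left(r,k \right)} = - 20 r$ ($v{\left(r,k \right)} = 4 \left(- 5 r\right) = - 20 r$)
$62 v{\left(7,-32 \right)} = 62 \left(\left(-20\right) 7\right) = 62 \left(-140\right) = -8680$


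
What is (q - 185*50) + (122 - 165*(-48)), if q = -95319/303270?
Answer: -122148493/101090 ≈ -1208.3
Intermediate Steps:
q = -31773/101090 (q = -95319*1/303270 = -31773/101090 ≈ -0.31430)
(q - 185*50) + (122 - 165*(-48)) = (-31773/101090 - 185*50) + (122 - 165*(-48)) = (-31773/101090 - 37*5*50) + (122 + 7920) = (-31773/101090 - 185*50) + 8042 = (-31773/101090 - 9250) + 8042 = -935114273/101090 + 8042 = -122148493/101090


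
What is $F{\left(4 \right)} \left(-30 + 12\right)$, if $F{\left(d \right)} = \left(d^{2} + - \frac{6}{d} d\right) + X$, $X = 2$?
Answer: $-216$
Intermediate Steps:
$F{\left(d \right)} = -4 + d^{2}$ ($F{\left(d \right)} = \left(d^{2} + - \frac{6}{d} d\right) + 2 = \left(d^{2} - 6\right) + 2 = \left(-6 + d^{2}\right) + 2 = -4 + d^{2}$)
$F{\left(4 \right)} \left(-30 + 12\right) = \left(-4 + 4^{2}\right) \left(-30 + 12\right) = \left(-4 + 16\right) \left(-18\right) = 12 \left(-18\right) = -216$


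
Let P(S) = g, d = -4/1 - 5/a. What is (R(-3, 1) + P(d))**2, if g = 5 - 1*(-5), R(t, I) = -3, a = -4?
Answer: 49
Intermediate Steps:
g = 10 (g = 5 + 5 = 10)
d = -11/4 (d = -4/1 - 5/(-4) = -4*1 - 5*(-1/4) = -4 + 5/4 = -11/4 ≈ -2.7500)
P(S) = 10
(R(-3, 1) + P(d))**2 = (-3 + 10)**2 = 7**2 = 49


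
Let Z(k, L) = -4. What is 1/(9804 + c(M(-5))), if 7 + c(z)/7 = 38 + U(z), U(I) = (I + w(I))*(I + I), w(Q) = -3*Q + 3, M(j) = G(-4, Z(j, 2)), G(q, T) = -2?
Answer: 1/9825 ≈ 0.00010178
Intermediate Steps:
M(j) = -2
w(Q) = 3 - 3*Q
U(I) = 2*I*(3 - 2*I) (U(I) = (I + (3 - 3*I))*(I + I) = (3 - 2*I)*(2*I) = 2*I*(3 - 2*I))
c(z) = 217 + 14*z*(3 - 2*z) (c(z) = -49 + 7*(38 + 2*z*(3 - 2*z)) = -49 + (266 + 14*z*(3 - 2*z)) = 217 + 14*z*(3 - 2*z))
1/(9804 + c(M(-5))) = 1/(9804 + (217 - 28*(-2)² + 42*(-2))) = 1/(9804 + (217 - 28*4 - 84)) = 1/(9804 + (217 - 112 - 84)) = 1/(9804 + 21) = 1/9825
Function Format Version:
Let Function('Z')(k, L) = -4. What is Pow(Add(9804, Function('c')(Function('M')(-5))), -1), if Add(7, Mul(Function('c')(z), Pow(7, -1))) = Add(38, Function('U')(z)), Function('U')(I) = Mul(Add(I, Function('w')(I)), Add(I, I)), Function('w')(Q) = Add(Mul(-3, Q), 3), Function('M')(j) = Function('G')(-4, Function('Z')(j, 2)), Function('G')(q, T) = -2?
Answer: Rational(1, 9825) ≈ 0.00010178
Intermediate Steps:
Function('M')(j) = -2
Function('w')(Q) = Add(3, Mul(-3, Q))
Function('U')(I) = Mul(2, I, Add(3, Mul(-2, I))) (Function('U')(I) = Mul(Add(I, Add(3, Mul(-3, I))), Add(I, I)) = Mul(Add(3, Mul(-2, I)), Mul(2, I)) = Mul(2, I, Add(3, Mul(-2, I))))
Function('c')(z) = Add(217, Mul(14, z, Add(3, Mul(-2, z)))) (Function('c')(z) = Add(-49, Mul(7, Add(38, Mul(2, z, Add(3, Mul(-2, z)))))) = Add(-49, Add(266, Mul(14, z, Add(3, Mul(-2, z))))) = Add(217, Mul(14, z, Add(3, Mul(-2, z)))))
Pow(Add(9804, Function('c')(Function('M')(-5))), -1) = Pow(Add(9804, Add(217, Mul(-28, Pow(-2, 2)), Mul(42, -2))), -1) = Pow(Add(9804, Add(217, Mul(-28, 4), -84)), -1) = Pow(Add(9804, Add(217, -112, -84)), -1) = Pow(Add(9804, 21), -1) = Pow(9825, -1) = Rational(1, 9825)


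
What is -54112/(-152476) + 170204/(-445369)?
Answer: -463054444/16977020911 ≈ -0.027275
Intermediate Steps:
-54112/(-152476) + 170204/(-445369) = -54112*(-1/152476) + 170204*(-1/445369) = 13528/38119 - 170204/445369 = -463054444/16977020911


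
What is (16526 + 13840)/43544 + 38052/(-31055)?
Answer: -356960079/676129460 ≈ -0.52795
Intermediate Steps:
(16526 + 13840)/43544 + 38052/(-31055) = 30366*(1/43544) + 38052*(-1/31055) = 15183/21772 - 38052/31055 = -356960079/676129460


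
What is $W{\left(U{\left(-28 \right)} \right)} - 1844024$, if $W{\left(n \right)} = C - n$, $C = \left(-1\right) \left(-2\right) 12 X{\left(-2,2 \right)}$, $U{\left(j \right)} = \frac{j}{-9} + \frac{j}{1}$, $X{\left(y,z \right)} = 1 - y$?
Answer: $- \frac{16595344}{9} \approx -1.8439 \cdot 10^{6}$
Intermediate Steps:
$U{\left(j \right)} = \frac{8 j}{9}$ ($U{\left(j \right)} = j \left(- \frac{1}{9}\right) + j 1 = - \frac{j}{9} + j = \frac{8 j}{9}$)
$C = 72$ ($C = \left(-1\right) \left(-2\right) 12 \left(1 - -2\right) = 2 \cdot 12 \left(1 + 2\right) = 24 \cdot 3 = 72$)
$W{\left(n \right)} = 72 - n$
$W{\left(U{\left(-28 \right)} \right)} - 1844024 = \left(72 - \frac{8}{9} \left(-28\right)\right) - 1844024 = \left(72 - - \frac{224}{9}\right) - 1844024 = \left(72 + \frac{224}{9}\right) - 1844024 = \frac{872}{9} - 1844024 = - \frac{16595344}{9}$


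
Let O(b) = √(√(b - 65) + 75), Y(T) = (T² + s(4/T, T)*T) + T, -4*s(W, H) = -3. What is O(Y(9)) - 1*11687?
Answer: -11687 + √(300 + 2*√127)/2 ≈ -11678.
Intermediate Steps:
s(W, H) = ¾ (s(W, H) = -¼*(-3) = ¾)
Y(T) = T² + 7*T/4 (Y(T) = (T² + 3*T/4) + T = T² + 7*T/4)
O(b) = √(75 + √(-65 + b)) (O(b) = √(√(-65 + b) + 75) = √(75 + √(-65 + b)))
O(Y(9)) - 1*11687 = √(75 + √(-65 + (¼)*9*(7 + 4*9))) - 1*11687 = √(75 + √(-65 + (¼)*9*(7 + 36))) - 11687 = √(75 + √(-65 + (¼)*9*43)) - 11687 = √(75 + √(-65 + 387/4)) - 11687 = √(75 + √(127/4)) - 11687 = √(75 + √127/2) - 11687 = -11687 + √(75 + √127/2)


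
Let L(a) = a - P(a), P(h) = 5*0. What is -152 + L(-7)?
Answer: -159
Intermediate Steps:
P(h) = 0
L(a) = a (L(a) = a - 1*0 = a + 0 = a)
-152 + L(-7) = -152 - 7 = -159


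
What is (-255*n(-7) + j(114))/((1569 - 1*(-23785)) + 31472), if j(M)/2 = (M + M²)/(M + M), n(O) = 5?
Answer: -580/28413 ≈ -0.020413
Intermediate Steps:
j(M) = (M + M²)/M (j(M) = 2*((M + M²)/(M + M)) = 2*((M + M²)/((2*M))) = 2*((M + M²)*(1/(2*M))) = 2*((M + M²)/(2*M)) = (M + M²)/M)
(-255*n(-7) + j(114))/((1569 - 1*(-23785)) + 31472) = (-255*5 + (1 + 114))/((1569 - 1*(-23785)) + 31472) = (-1275 + 115)/((1569 + 23785) + 31472) = -1160/(25354 + 31472) = -1160/56826 = -1160*1/56826 = -580/28413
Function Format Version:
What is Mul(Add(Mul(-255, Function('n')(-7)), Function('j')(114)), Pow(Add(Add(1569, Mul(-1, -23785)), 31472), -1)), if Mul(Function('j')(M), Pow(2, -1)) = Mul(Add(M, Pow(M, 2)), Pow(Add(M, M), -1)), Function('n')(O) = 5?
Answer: Rational(-580, 28413) ≈ -0.020413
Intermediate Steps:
Function('j')(M) = Mul(Pow(M, -1), Add(M, Pow(M, 2))) (Function('j')(M) = Mul(2, Mul(Add(M, Pow(M, 2)), Pow(Add(M, M), -1))) = Mul(2, Mul(Add(M, Pow(M, 2)), Pow(Mul(2, M), -1))) = Mul(2, Mul(Add(M, Pow(M, 2)), Mul(Rational(1, 2), Pow(M, -1)))) = Mul(2, Mul(Rational(1, 2), Pow(M, -1), Add(M, Pow(M, 2)))) = Mul(Pow(M, -1), Add(M, Pow(M, 2))))
Mul(Add(Mul(-255, Function('n')(-7)), Function('j')(114)), Pow(Add(Add(1569, Mul(-1, -23785)), 31472), -1)) = Mul(Add(Mul(-255, 5), Add(1, 114)), Pow(Add(Add(1569, Mul(-1, -23785)), 31472), -1)) = Mul(Add(-1275, 115), Pow(Add(Add(1569, 23785), 31472), -1)) = Mul(-1160, Pow(Add(25354, 31472), -1)) = Mul(-1160, Pow(56826, -1)) = Mul(-1160, Rational(1, 56826)) = Rational(-580, 28413)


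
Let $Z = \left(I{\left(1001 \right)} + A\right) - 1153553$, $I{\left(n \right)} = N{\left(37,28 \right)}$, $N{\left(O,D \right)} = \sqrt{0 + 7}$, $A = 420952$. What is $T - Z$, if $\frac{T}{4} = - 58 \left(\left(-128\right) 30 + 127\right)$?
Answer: $1594017 - \sqrt{7} \approx 1.594 \cdot 10^{6}$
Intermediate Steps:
$N{\left(O,D \right)} = \sqrt{7}$
$I{\left(n \right)} = \sqrt{7}$
$T = 861416$ ($T = 4 \left(- 58 \left(\left(-128\right) 30 + 127\right)\right) = 4 \left(- 58 \left(-3840 + 127\right)\right) = 4 \left(\left(-58\right) \left(-3713\right)\right) = 4 \cdot 215354 = 861416$)
$Z = -732601 + \sqrt{7}$ ($Z = \left(\sqrt{7} + 420952\right) - 1153553 = \left(420952 + \sqrt{7}\right) - 1153553 = -732601 + \sqrt{7} \approx -7.326 \cdot 10^{5}$)
$T - Z = 861416 - \left(-732601 + \sqrt{7}\right) = 861416 + \left(732601 - \sqrt{7}\right) = 1594017 - \sqrt{7}$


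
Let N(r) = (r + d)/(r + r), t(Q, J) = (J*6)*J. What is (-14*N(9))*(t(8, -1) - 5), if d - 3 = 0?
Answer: -28/3 ≈ -9.3333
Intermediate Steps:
t(Q, J) = 6*J**2 (t(Q, J) = (6*J)*J = 6*J**2)
d = 3 (d = 3 + 0 = 3)
N(r) = (3 + r)/(2*r) (N(r) = (r + 3)/(r + r) = (3 + r)/((2*r)) = (3 + r)*(1/(2*r)) = (3 + r)/(2*r))
(-14*N(9))*(t(8, -1) - 5) = (-7*(3 + 9)/9)*(6*(-1)**2 - 5) = (-7*12/9)*(6*1 - 5) = (-14*2/3)*(6 - 5) = -28/3*1 = -28/3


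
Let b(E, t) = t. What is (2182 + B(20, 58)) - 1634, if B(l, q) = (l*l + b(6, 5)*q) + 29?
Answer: 1267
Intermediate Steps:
B(l, q) = 29 + l² + 5*q (B(l, q) = (l*l + 5*q) + 29 = (l² + 5*q) + 29 = 29 + l² + 5*q)
(2182 + B(20, 58)) - 1634 = (2182 + (29 + 20² + 5*58)) - 1634 = (2182 + (29 + 400 + 290)) - 1634 = (2182 + 719) - 1634 = 2901 - 1634 = 1267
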